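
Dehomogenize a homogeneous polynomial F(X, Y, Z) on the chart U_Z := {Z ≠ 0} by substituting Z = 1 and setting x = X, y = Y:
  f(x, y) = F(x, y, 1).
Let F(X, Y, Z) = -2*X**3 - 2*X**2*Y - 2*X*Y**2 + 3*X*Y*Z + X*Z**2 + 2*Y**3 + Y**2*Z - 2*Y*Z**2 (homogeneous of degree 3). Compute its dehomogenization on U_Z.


f(x, y) = -2*x**3 - 2*x**2*y - 2*x*y**2 + 3*x*y + x + 2*y**3 + y**2 - 2*y

On U_Z we set Z = 1. Each monomial c·X^i·Y^j·Z^k in F becomes c·x^i·y^j·1^k = c·x^i·y^j.
Substituting Z = 1: F(X, Y, 1) = -2*x**3 - 2*x**2*y - 2*x*y**2 + 3*x*y + x + 2*y**3 + y**2 - 2*y.
Note: deg(f) ≤ deg(F) = 3; strict inequality happens when F is divisible by Z (lost terms).


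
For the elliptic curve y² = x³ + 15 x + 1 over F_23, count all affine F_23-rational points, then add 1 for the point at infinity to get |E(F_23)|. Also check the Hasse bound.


Affine points = {(0, 1), (0, 22), (2, 4), (2, 19), (3, 2), (3, 21), (6, 10), (6, 13), (7, 9), (7, 14), (8, 9), (8, 14), (10, 1), (10, 22), (11, 5), (11, 18), (12, 0), (13, 1), (13, 22), (15, 6), (15, 17), (16, 6), (16, 17), (18, 10), (18, 13), (21, 3), (21, 20), (22, 10), (22, 13)}; affine count = 29; |E(F_23)| = 30.

Discriminant check: Δ ∝ 4a³ + 27b² = 4·15³ + 27·1² = 4·3375 + 27·1 ≡ 3 (mod 23). Nonzero ⇒ E is nonsingular.
For each x ∈ F_23, compute rhs = x³ + 15·x + 1 mod 23, then count y ∈ F_23 with y² ≡ rhs.
  x = 0: rhs = 1, matching y values: 1, 22 (2 points).
  x = 1: rhs = 17, matching y values: none (0 points).
  x = 2: rhs = 16, matching y values: 4, 19 (2 points).
  x = 3: rhs = 4, matching y values: 2, 21 (2 points).
  x = 4: rhs = 10, matching y values: none (0 points).
  x = 5: rhs = 17, matching y values: none (0 points).
  x = 6: rhs = 8, matching y values: 10, 13 (2 points).
  x = 7: rhs = 12, matching y values: 9, 14 (2 points).
  x = 8: rhs = 12, matching y values: 9, 14 (2 points).
  x = 9: rhs = 14, matching y values: none (0 points).
  x = 10: rhs = 1, matching y values: 1, 22 (2 points).
  x = 11: rhs = 2, matching y values: 5, 18 (2 points).
  x = 12: rhs = 0, matching y values: 0 (1 points).
  x = 13: rhs = 1, matching y values: 1, 22 (2 points).
  x = 14: rhs = 11, matching y values: none (0 points).
  x = 15: rhs = 13, matching y values: 6, 17 (2 points).
  x = 16: rhs = 13, matching y values: 6, 17 (2 points).
  x = 17: rhs = 17, matching y values: none (0 points).
  x = 18: rhs = 8, matching y values: 10, 13 (2 points).
  x = 19: rhs = 15, matching y values: none (0 points).
  x = 20: rhs = 21, matching y values: none (0 points).
  x = 21: rhs = 9, matching y values: 3, 20 (2 points).
  x = 22: rhs = 8, matching y values: 10, 13 (2 points).
Total affine count: 29.
Full point count |E(F_23)| = 29 + 1 = 30.
Hasse bound: |30 − (23+1)| = |6| = 6 ≤ 2√23 ≈ 9.5917 ✓.


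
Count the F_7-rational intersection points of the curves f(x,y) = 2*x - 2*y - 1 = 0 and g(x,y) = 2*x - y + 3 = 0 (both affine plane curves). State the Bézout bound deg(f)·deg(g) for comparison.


Common zeros: {(0, 3)}; count = 1; Bézout bound = 1.

deg(f) = 1, deg(g) = 1, so Bézout bound = 1.
Scan x ∈ F_7. For each x, list the y ∈ F_7 with f(x, y) ≡ 0 and those with g(x, y) ≡ 0 (mod 7); the common zeros in that column are the intersection.
  x = 0: f ≡ 0 at y ∈ {3}; g ≡ 0 at y ∈ {3}; common: {3}.
  x = 1: f ≡ 0 at y ∈ {4}; g ≡ 0 at y ∈ {5}; common: ∅.
  x = 2: f ≡ 0 at y ∈ {5}; g ≡ 0 at y ∈ {0}; common: ∅.
  x = 3: f ≡ 0 at y ∈ {6}; g ≡ 0 at y ∈ {2}; common: ∅.
  x = 4: f ≡ 0 at y ∈ {0}; g ≡ 0 at y ∈ {4}; common: ∅.
  x = 5: f ≡ 0 at y ∈ {1}; g ≡ 0 at y ∈ {6}; common: ∅.
  x = 6: f ≡ 0 at y ∈ {2}; g ≡ 0 at y ∈ {1}; common: ∅.
Collecting: common zeros = {(0, 3)}, so the count is 1.
Comparison with the Bézout bound: 1 ≤ 1 = deg(f)·deg(g), as expected for curves with no common component (the bound is attained).


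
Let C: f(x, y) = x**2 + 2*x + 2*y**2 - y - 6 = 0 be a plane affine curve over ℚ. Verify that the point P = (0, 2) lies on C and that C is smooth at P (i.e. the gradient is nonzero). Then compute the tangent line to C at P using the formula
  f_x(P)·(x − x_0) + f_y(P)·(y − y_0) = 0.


Tangent line at P: 2*x + 7*y - 14 = 0.

Step 1: f(0, 2) = 0, so P lies on C.
Step 2: partial derivatives
  f_x(x, y) = 2*x + 2, f_y(x, y) = 4*y - 1.
  f_x(P) = 2, f_y(P) = 7 (gradient nonzero, so P is smooth).
Step 3: tangent line at P: 2·(x − 0) + 7·(y − 2) = 0.
Expanding: 2*x + 7*y - 14 = 0.


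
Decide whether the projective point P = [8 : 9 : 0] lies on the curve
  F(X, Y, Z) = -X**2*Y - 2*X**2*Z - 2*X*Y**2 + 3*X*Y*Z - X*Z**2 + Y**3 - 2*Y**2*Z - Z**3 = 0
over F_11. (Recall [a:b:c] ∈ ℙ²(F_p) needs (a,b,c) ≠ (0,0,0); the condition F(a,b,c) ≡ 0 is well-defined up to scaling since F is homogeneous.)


F(8,9,0) ≡ 1 (mod 11); P is NOT on the curve.

Evaluate F(8, 9, 0) term-by-term (mod 11).
  -X**2*Y ↦ -1·64·9·1 = -576
  -2*X**2*Z ↦ -2·64·1·0 = 0
  -2*X*Y**2 ↦ -2·8·81·1 = -1296
  3*X*Y*Z ↦ 3·8·9·0 = 0
  -X*Z**2 ↦ -1·8·1·0 = 0
  Y**3 ↦ 1·1·729·1 = 729
  -2*Y**2*Z ↦ -2·1·81·0 = 0
  -Z**3 ↦ -1·1·1·0 = 0
Sum: F(8, 9, 0) = (-576) + (0) + (-1296) + (0) + (0) + (729) + (0) + (0) = -1143.
Reducing mod 11: -1143 ≡ 1 (mod 11).
Since F(a, b, c) ≡ 1 ≠ 0 (mod 11), P does NOT lie on the curve.


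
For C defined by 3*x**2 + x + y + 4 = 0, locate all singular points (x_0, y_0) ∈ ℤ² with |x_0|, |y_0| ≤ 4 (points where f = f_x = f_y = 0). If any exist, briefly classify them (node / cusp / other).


No singular points in the scanned grid; C is smooth there.

Compute partial derivatives:
  f_x = 6*x + 1.
  f_y = 1.
f_y = 1 is a nonzero constant, so f_y never vanishes: no point (x, y) can satisfy f = f_x = f_y = 0. In particular no (x, y) ∈ {−4, ..., 4}² is singular; the curve is smooth.


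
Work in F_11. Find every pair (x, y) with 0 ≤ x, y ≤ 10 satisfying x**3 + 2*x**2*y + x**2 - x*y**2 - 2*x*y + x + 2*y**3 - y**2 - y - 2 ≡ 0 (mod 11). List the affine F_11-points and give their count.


Affine F_11-points: {(1, 1), (2, 2), (2, 7), (2, 9), (3, 3), (3, 5), (4, 9), (5, 4), (6, 7), (7, 8), (8, 9), (9, 3), (10, 7), (10, 8)}; count = 14.

For each of the 121 pairs (x, y) ∈ F_11², evaluate f(x, y) mod 11. Record the zeros.
  x = 0: [0↦9, 1↦9, 2↦8, 3↦7, 4↦7, 5↦9, 6↦3, 7↦1, 8↦4, 9↦2, 10↦7]  zeros at y ∈ ∅
  x = 1: [0↦1, 1↦0, 2↦7, 3↦1, 4↦5, 5↦9, 6↦3, 7↦10, 8↦9, 9↦1, 10↦9]  zeros at y ∈ {1}
  x = 2: [0↦1, 1↦3, 2↦0, 3↦4, 4↦5, 5↦4, 6↦2, 7↦0, 8↦10, 9↦0, 10↦4]  zeros at y ∈ {2, 7, 9}
  x = 3: [0↦4, 1↦2, 2↦4, 3↦0, 4↦2, 5↦0, 6↦6, 7↦10, 8↦2, 9↦5, 10↦9]  zeros at y ∈ {3, 5}
  x = 4: [0↦5, 1↦3, 2↦3, 3↦6, 4↦2, 5↦3, 6↦10, 7↦2, 8↦2, 9↦0, 10↦8]  zeros at y ∈ {9}
  x = 5: [0↦10, 1↦1, 2↦3, 3↦6, 4↦0, 5↦8, 6↦9, 7↦4, 8↦5, 9↦2, 10↦7]  zeros at y ∈ {4}
  x = 6: [0↦3, 1↦2, 2↦10, 3↦6, 4↦2, 5↦10, 6↦9, 7↦0, 8↦6, 9↦6, 10↦1]  zeros at y ∈ {7}
  x = 7: [0↦1, 1↦1, 2↦8, 3↦1, 4↦3, 5↦4, 6↦5, 7↦7, 8↦0, 9↦7, 10↦7]  zeros at y ∈ {8}
  x = 8: [0↦10, 1↦4, 2↦3, 3↦8, 4↦9, 5↦7, 6↦3, 7↦9, 8↦4, 9↦0, 10↦9]  zeros at y ∈ {9}
  x = 9: [0↦3, 1↦6, 2↦1, 3↦0, 4↦4, 5↦3, 6↦9, 7↦1, 8↦2, 9↦2, 10↦2]  zeros at y ∈ {3}
  x = 10: [0↦8, 1↦2, 2↦8, 3↦5, 4↦5, 5↦9, 6↦7, 7↦0, 8↦0, 9↦8, 10↦3]  zeros at y ∈ {7, 8}
Collecting zeros: affine points = {(1, 1), (2, 2), (2, 7), (2, 9), (3, 3), (3, 5), (4, 9), (5, 4), (6, 7), (7, 8), (8, 9), (9, 3), (10, 7), (10, 8)}.
Total count |C(F_11)_aff| = 14.


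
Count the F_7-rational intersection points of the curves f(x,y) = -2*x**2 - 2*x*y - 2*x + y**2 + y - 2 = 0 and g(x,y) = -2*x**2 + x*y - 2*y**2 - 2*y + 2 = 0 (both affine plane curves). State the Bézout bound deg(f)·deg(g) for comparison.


Common zeros: {(1, 3)}; count = 1; Bézout bound = 4.

deg(f) = 2, deg(g) = 2, so Bézout bound = 4.
Scan x ∈ F_7. For each x, list the y ∈ F_7 with f(x, y) ≡ 0 and those with g(x, y) ≡ 0 (mod 7); the common zeros in that column are the intersection.
  x = 0: f ≡ 0 at y ∈ {1, 5}; g ≡ 0 at y ∈ ∅; common: ∅.
  x = 1: f ≡ 0 at y ∈ {3, 5}; g ≡ 0 at y ∈ {0, 3}; common: {3}.
  x = 2: f ≡ 0 at y ∈ {0, 3}; g ≡ 0 at y ∈ {2, 5}; common: ∅.
  x = 3: f ≡ 0 at y ∈ ∅; g ≡ 0 at y ∈ ∅; common: ∅.
  x = 4: f ≡ 0 at y ∈ {0}; g ≡ 0 at y ∈ {3, 5}; common: ∅.
  x = 5: f ≡ 0 at y ∈ {1}; g ≡ 0 at y ∈ ∅; common: ∅.
  x = 6: f ≡ 0 at y ∈ ∅; g ≡ 0 at y ∈ {0, 2}; common: ∅.
Collecting: common zeros = {(1, 3)}, so the count is 1.
Comparison with the Bézout bound: 1 ≤ 4 = deg(f)·deg(g), as expected for curves with no common component (the affine F_7-count falls short of the bound because intersections may lie at infinity, over extension fields, or carry multiplicity).


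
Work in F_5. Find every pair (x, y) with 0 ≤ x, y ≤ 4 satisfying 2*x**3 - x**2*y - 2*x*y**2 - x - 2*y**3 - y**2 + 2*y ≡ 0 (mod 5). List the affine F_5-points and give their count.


Affine F_5-points: {(0, 0), (1, 2), (2, 1), (3, 1)}; count = 4.

For each of the 25 pairs (x, y) ∈ F_5², evaluate f(x, y) mod 5. Record the zeros.
  x = 0: [0↦0, 1↦4, 2↦4, 3↦3, 4↦4]  zeros at y ∈ {0}
  x = 1: [0↦1, 1↦2, 2↦0, 3↦3, 4↦4]  zeros at y ∈ {2}
  x = 2: [0↦4, 1↦0, 2↦4, 3↦4, 4↦3]  zeros at y ∈ {1}
  x = 3: [0↦1, 1↦0, 2↦3, 3↦3, 4↦3]  zeros at y ∈ {1}
  x = 4: [0↦4, 1↦4, 2↦4, 3↦2, 4↦1]  zeros at y ∈ ∅
Collecting zeros: affine points = {(0, 0), (1, 2), (2, 1), (3, 1)}.
Total count |C(F_5)_aff| = 4.


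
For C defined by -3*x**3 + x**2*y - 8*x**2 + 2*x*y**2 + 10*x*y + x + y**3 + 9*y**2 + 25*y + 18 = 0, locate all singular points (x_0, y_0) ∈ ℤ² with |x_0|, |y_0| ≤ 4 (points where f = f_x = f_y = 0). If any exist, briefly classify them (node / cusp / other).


Singular points: {(-1, -2)}; classification: node.

Compute partial derivatives:
  f_x = -9*x**2 + 2*x*y - 16*x + 2*y**2 + 10*y + 1.
  f_y = x**2 + 4*x*y + 10*x + 3*y**2 + 18*y + 25.
Scan x_0 ∈ {−4, ..., 4}. For each x_0, f_y(x_0, y) is a polynomial in y; find its integer roots y ∈ {−4, ..., 4}, then test f_x and f at those candidates.
  x = -4: f_y(-4, y) = 3*y**2 + 2*y + 1; no integer root y with |y| ≤ 4.
  x = -3: f_y(-3, y) = 3*y**2 + 6*y + 4; no integer root y with |y| ≤ 4.
  x = -2: f_y(-2, y) = 3*y**2 + 10*y + 9; no integer root y with |y| ≤ 4.
  x = -1: f_y(-1, y) = 3*y**2 + 14*y + 16; vanishes at y ∈ {-2}. (-1, -2): f_x = 0, f = 0 — SINGULAR.
  x = 0: f_y(0, y) = 3*y**2 + 18*y + 25; no integer root y with |y| ≤ 4.
  x = 1: f_y(1, y) = 3*y**2 + 22*y + 36; no integer root y with |y| ≤ 4.
  x = 2: f_y(2, y) = 3*y**2 + 26*y + 49; no integer root y with |y| ≤ 4.
  x = 3: f_y(3, y) = 3*y**2 + 30*y + 64; no integer root y with |y| ≤ 4.
  x = 4: f_y(4, y) = 3*y**2 + 34*y + 81; no integer root y with |y| ≤ 4.
Only singular point on the grid: (-1, -2).
Classify: substitute x = -1 + u, y = -2 + v and expand: f = -3*u**3 + u**2*v - u**2 + 2*u*v**2 + v**3 + v**2.
No constant or linear terms (consistent with a singular point). Quadratic part: -u**2 + v**2. Cubic part: -3*u**3 + u**2*v + 2*u*v**2 + v**3.
The quadratic part v**2 - u**2 = (v − u)(v + u) splits into two distinct linear factors, so there are two distinct tangent lines y − -2 = ±(x − -1) — this is a node (ordinary double point).
Classification: node.


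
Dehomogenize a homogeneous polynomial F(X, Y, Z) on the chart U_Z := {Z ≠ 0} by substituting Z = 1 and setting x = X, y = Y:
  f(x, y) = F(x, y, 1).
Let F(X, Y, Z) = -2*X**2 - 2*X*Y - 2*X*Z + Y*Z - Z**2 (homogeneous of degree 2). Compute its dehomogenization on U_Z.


f(x, y) = -2*x**2 - 2*x*y - 2*x + y - 1

On U_Z we set Z = 1. Each monomial c·X^i·Y^j·Z^k in F becomes c·x^i·y^j·1^k = c·x^i·y^j.
Substituting Z = 1: F(X, Y, 1) = -2*x**2 - 2*x*y - 2*x + y - 1.
Note: deg(f) ≤ deg(F) = 2; strict inequality happens when F is divisible by Z (lost terms).


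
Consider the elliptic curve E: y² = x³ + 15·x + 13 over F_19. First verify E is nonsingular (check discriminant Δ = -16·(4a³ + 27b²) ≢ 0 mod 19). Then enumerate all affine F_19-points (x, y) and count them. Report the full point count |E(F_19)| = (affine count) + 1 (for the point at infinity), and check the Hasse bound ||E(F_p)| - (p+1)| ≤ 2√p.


Affine points = {(3, 3), (3, 16), (4, 2), (4, 17), (5, 2), (5, 17), (7, 9), (7, 10), (10, 2), (10, 17), (13, 7), (13, 12), (16, 6), (16, 13), (18, 4), (18, 15)}; affine count = 16; |E(F_19)| = 17.

Discriminant check: Δ ∝ 4a³ + 27b² = 4·15³ + 27·13² = 4·3375 + 27·169 ≡ 13 (mod 19). Nonzero ⇒ E is nonsingular.
For each x ∈ F_19, compute rhs = x³ + 15·x + 13 mod 19, then count y ∈ F_19 with y² ≡ rhs.
  x = 0: rhs = 13, matching y values: none (0 points).
  x = 1: rhs = 10, matching y values: none (0 points).
  x = 2: rhs = 13, matching y values: none (0 points).
  x = 3: rhs = 9, matching y values: 3, 16 (2 points).
  x = 4: rhs = 4, matching y values: 2, 17 (2 points).
  x = 5: rhs = 4, matching y values: 2, 17 (2 points).
  x = 6: rhs = 15, matching y values: none (0 points).
  x = 7: rhs = 5, matching y values: 9, 10 (2 points).
  x = 8: rhs = 18, matching y values: none (0 points).
  x = 9: rhs = 3, matching y values: none (0 points).
  x = 10: rhs = 4, matching y values: 2, 17 (2 points).
  x = 11: rhs = 8, matching y values: none (0 points).
  x = 12: rhs = 2, matching y values: none (0 points).
  x = 13: rhs = 11, matching y values: 7, 12 (2 points).
  x = 14: rhs = 3, matching y values: none (0 points).
  x = 15: rhs = 3, matching y values: none (0 points).
  x = 16: rhs = 17, matching y values: 6, 13 (2 points).
  x = 17: rhs = 13, matching y values: none (0 points).
  x = 18: rhs = 16, matching y values: 4, 15 (2 points).
Total affine count: 16.
Full point count |E(F_19)| = 16 + 1 = 17.
Hasse bound: |17 − (19+1)| = |-3| = 3 ≤ 2√19 ≈ 8.7178 ✓.


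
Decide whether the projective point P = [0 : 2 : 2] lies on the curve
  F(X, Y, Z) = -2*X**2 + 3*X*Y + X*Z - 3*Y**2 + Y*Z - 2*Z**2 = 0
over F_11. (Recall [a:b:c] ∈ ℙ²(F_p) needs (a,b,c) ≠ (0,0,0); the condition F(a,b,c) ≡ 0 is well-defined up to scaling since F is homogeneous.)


F(0,2,2) ≡ 6 (mod 11); P is NOT on the curve.

Evaluate F(0, 2, 2) term-by-term (mod 11).
  -2*X**2 ↦ -2·0·1·1 = 0
  3*X*Y ↦ 3·0·2·1 = 0
  X*Z ↦ 1·0·1·2 = 0
  -3*Y**2 ↦ -3·1·4·1 = -12
  Y*Z ↦ 1·1·2·2 = 4
  -2*Z**2 ↦ -2·1·1·4 = -8
Sum: F(0, 2, 2) = (0) + (0) + (0) + (-12) + (4) + (-8) = -16.
Reducing mod 11: -16 ≡ 6 (mod 11).
Since F(a, b, c) ≡ 6 ≠ 0 (mod 11), P does NOT lie on the curve.


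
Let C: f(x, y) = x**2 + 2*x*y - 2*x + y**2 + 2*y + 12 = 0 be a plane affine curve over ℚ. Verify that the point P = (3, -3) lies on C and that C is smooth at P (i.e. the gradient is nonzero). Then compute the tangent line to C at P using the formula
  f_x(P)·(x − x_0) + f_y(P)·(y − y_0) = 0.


Tangent line at P: -2*x + 2*y + 12 = 0.

Step 1: f(3, -3) = 0, so P lies on C.
Step 2: partial derivatives
  f_x(x, y) = 2*x + 2*y - 2, f_y(x, y) = 2*x + 2*y + 2.
  f_x(P) = -2, f_y(P) = 2 (gradient nonzero, so P is smooth).
Step 3: tangent line at P: -2·(x − 3) + 2·(y − -3) = 0.
Expanding: -2*x + 2*y + 12 = 0.


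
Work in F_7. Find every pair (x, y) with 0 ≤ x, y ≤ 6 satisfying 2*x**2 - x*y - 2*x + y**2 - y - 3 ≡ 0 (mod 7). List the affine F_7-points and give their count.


Affine F_7-points: {(1, 3), (1, 6), (3, 5), (3, 6), (4, 0), (4, 5), (5, 3)}; count = 7.

For each of the 49 pairs (x, y) ∈ F_7², evaluate f(x, y) mod 7. Record the zeros.
  x = 0: [0↦4, 1↦4, 2↦6, 3↦3, 4↦2, 5↦3, 6↦6]  zeros at y ∈ ∅
  x = 1: [0↦4, 1↦3, 2↦4, 3↦0, 4↦5, 5↦5, 6↦0]  zeros at y ∈ {3, 6}
  x = 2: [0↦1, 1↦6, 2↦6, 3↦1, 4↦5, 5↦4, 6↦5]  zeros at y ∈ ∅
  x = 3: [0↦2, 1↦6, 2↦5, 3↦6, 4↦2, 5↦0, 6↦0]  zeros at y ∈ {5, 6}
  x = 4: [0↦0, 1↦3, 2↦1, 3↦1, 4↦3, 5↦0, 6↦6]  zeros at y ∈ {0, 5}
  x = 5: [0↦2, 1↦4, 2↦1, 3↦0, 4↦1, 5↦4, 6↦2]  zeros at y ∈ {3}
  x = 6: [0↦1, 1↦2, 2↦5, 3↦3, 4↦3, 5↦5, 6↦2]  zeros at y ∈ ∅
Collecting zeros: affine points = {(1, 3), (1, 6), (3, 5), (3, 6), (4, 0), (4, 5), (5, 3)}.
Total count |C(F_7)_aff| = 7.


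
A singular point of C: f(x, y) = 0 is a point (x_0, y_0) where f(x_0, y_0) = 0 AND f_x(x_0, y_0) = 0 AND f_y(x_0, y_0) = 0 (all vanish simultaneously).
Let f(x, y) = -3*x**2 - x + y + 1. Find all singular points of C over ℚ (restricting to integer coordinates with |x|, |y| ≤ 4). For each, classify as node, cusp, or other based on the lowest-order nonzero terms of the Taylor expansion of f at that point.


No singular points in the scanned grid; C is smooth there.

Compute partial derivatives:
  f_x = -6*x - 1.
  f_y = 1.
f_y = 1 is a nonzero constant, so f_y never vanishes: no point (x, y) can satisfy f = f_x = f_y = 0. In particular no (x, y) ∈ {−4, ..., 4}² is singular; the curve is smooth.


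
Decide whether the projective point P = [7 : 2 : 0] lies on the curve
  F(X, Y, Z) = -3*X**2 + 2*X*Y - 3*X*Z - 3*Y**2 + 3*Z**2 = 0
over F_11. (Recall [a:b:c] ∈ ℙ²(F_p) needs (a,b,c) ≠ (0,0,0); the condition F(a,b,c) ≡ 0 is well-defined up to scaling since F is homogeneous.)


F(7,2,0) ≡ 1 (mod 11); P is NOT on the curve.

Evaluate F(7, 2, 0) term-by-term (mod 11).
  -3*X**2 ↦ -3·49·1·1 = -147
  2*X*Y ↦ 2·7·2·1 = 28
  -3*X*Z ↦ -3·7·1·0 = 0
  -3*Y**2 ↦ -3·1·4·1 = -12
  3*Z**2 ↦ 3·1·1·0 = 0
Sum: F(7, 2, 0) = (-147) + (28) + (0) + (-12) + (0) = -131.
Reducing mod 11: -131 ≡ 1 (mod 11).
Since F(a, b, c) ≡ 1 ≠ 0 (mod 11), P does NOT lie on the curve.


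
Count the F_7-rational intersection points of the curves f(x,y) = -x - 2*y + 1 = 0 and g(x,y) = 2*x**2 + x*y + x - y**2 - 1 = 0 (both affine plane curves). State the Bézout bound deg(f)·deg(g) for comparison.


Common zeros: ∅; count = 0; Bézout bound = 2.

deg(f) = 1, deg(g) = 2, so Bézout bound = 2.
Scan x ∈ F_7. For each x, list the y ∈ F_7 with f(x, y) ≡ 0 and those with g(x, y) ≡ 0 (mod 7); the common zeros in that column are the intersection.
  x = 0: f ≡ 0 at y ∈ {4}; g ≡ 0 at y ∈ ∅; common: ∅.
  x = 1: f ≡ 0 at y ∈ {0}; g ≡ 0 at y ∈ {2, 6}; common: ∅.
  x = 2: f ≡ 0 at y ∈ {3}; g ≡ 0 at y ∈ ∅; common: ∅.
  x = 3: f ≡ 0 at y ∈ {6}; g ≡ 0 at y ∈ ∅; common: ∅.
  x = 4: f ≡ 0 at y ∈ {2}; g ≡ 0 at y ∈ {0, 4}; common: ∅.
  x = 5: f ≡ 0 at y ∈ {5}; g ≡ 0 at y ∈ ∅; common: ∅.
  x = 6: f ≡ 0 at y ∈ {1}; g ≡ 0 at y ∈ {0, 6}; common: ∅.
Collecting: common zeros = ∅, so the count is 0.
Comparison with the Bézout bound: 0 ≤ 2 = deg(f)·deg(g), as expected for curves with no common component (the affine F_7-count falls short of the bound because intersections may lie at infinity, over extension fields, or carry multiplicity).


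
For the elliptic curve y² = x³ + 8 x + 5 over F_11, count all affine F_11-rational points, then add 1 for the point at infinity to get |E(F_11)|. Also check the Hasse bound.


Affine points = {(0, 4), (0, 7), (1, 5), (1, 6), (3, 1), (3, 10), (5, 4), (5, 7), (6, 4), (6, 7), (8, 3), (8, 8), (9, 5), (9, 6)}; affine count = 14; |E(F_11)| = 15.

Discriminant check: Δ ∝ 4a³ + 27b² = 4·8³ + 27·5² = 4·512 + 27·25 ≡ 6 (mod 11). Nonzero ⇒ E is nonsingular.
For each x ∈ F_11, compute rhs = x³ + 8·x + 5 mod 11, then count y ∈ F_11 with y² ≡ rhs.
  x = 0: rhs = 5, matching y values: 4, 7 (2 points).
  x = 1: rhs = 3, matching y values: 5, 6 (2 points).
  x = 2: rhs = 7, matching y values: none (0 points).
  x = 3: rhs = 1, matching y values: 1, 10 (2 points).
  x = 4: rhs = 2, matching y values: none (0 points).
  x = 5: rhs = 5, matching y values: 4, 7 (2 points).
  x = 6: rhs = 5, matching y values: 4, 7 (2 points).
  x = 7: rhs = 8, matching y values: none (0 points).
  x = 8: rhs = 9, matching y values: 3, 8 (2 points).
  x = 9: rhs = 3, matching y values: 5, 6 (2 points).
  x = 10: rhs = 7, matching y values: none (0 points).
Total affine count: 14.
Full point count |E(F_11)| = 14 + 1 = 15.
Hasse bound: |15 − (11+1)| = |3| = 3 ≤ 2√11 ≈ 6.6332 ✓.


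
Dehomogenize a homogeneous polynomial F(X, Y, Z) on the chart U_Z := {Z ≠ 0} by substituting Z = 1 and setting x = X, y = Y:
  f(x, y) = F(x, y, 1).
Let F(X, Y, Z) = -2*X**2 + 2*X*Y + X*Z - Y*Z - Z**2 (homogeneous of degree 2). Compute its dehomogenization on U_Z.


f(x, y) = -2*x**2 + 2*x*y + x - y - 1

On U_Z we set Z = 1. Each monomial c·X^i·Y^j·Z^k in F becomes c·x^i·y^j·1^k = c·x^i·y^j.
Substituting Z = 1: F(X, Y, 1) = -2*x**2 + 2*x*y + x - y - 1.
Note: deg(f) ≤ deg(F) = 2; strict inequality happens when F is divisible by Z (lost terms).


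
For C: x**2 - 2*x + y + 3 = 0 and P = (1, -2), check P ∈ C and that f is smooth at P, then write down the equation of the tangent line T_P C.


Tangent line at P: y + 2 = 0.

Step 1: f(1, -2) = 0, so P lies on C.
Step 2: partial derivatives
  f_x(x, y) = 2*x - 2, f_y(x, y) = 1.
  f_x(P) = 0, f_y(P) = 1 (gradient nonzero, so P is smooth).
Step 3: tangent line at P: 0·(x − 1) + 1·(y − -2) = 0.
Expanding: y + 2 = 0.


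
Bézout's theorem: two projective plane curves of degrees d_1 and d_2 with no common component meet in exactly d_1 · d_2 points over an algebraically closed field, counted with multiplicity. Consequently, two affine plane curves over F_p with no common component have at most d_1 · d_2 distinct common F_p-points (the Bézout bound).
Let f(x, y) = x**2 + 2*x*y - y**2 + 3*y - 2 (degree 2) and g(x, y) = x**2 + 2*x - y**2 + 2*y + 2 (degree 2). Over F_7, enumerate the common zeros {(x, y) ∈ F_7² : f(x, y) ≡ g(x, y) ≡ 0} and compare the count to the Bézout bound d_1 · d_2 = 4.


Common zeros: {(2, 3), (6, 5)}; count = 2; Bézout bound = 4.

deg(f) = 2, deg(g) = 2, so Bézout bound = 4.
Scan x ∈ F_7. For each x, list the y ∈ F_7 with f(x, y) ≡ 0 and those with g(x, y) ≡ 0 (mod 7); the common zeros in that column are the intersection.
  x = 0: f ≡ 0 at y ∈ {1, 2}; g ≡ 0 at y ∈ ∅; common: ∅.
  x = 1: f ≡ 0 at y ∈ {6}; g ≡ 0 at y ∈ ∅; common: ∅.
  x = 2: f ≡ 0 at y ∈ {3, 4}; g ≡ 0 at y ∈ {3, 6}; common: {3}.
  x = 3: f ≡ 0 at y ∈ {0, 2}; g ≡ 0 at y ∈ {3, 6}; common: ∅.
  x = 4: f ≡ 0 at y ∈ {0, 4}; g ≡ 0 at y ∈ ∅; common: ∅.
  x = 5: f ≡ 0 at y ∈ {1, 5}; g ≡ 0 at y ∈ ∅; common: ∅.
  x = 6: f ≡ 0 at y ∈ {3, 5}; g ≡ 0 at y ∈ {4, 5}; common: {5}.
Collecting: common zeros = {(2, 3), (6, 5)}, so the count is 2.
Comparison with the Bézout bound: 2 ≤ 4 = deg(f)·deg(g), as expected for curves with no common component (the affine F_7-count falls short of the bound because intersections may lie at infinity, over extension fields, or carry multiplicity).


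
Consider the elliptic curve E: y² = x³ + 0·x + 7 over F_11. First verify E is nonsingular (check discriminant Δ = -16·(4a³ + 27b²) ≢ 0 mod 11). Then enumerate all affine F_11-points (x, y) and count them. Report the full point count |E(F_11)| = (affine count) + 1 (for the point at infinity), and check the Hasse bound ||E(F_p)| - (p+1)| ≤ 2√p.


Affine points = {(2, 2), (2, 9), (3, 1), (3, 10), (4, 4), (4, 7), (5, 0), (6, 5), (6, 6), (7, 3), (7, 8)}; affine count = 11; |E(F_11)| = 12.

Discriminant check: Δ ∝ 4a³ + 27b² = 4·0³ + 27·7² = 4·0 + 27·49 ≡ 3 (mod 11). Nonzero ⇒ E is nonsingular.
For each x ∈ F_11, compute rhs = x³ + 0·x + 7 mod 11, then count y ∈ F_11 with y² ≡ rhs.
  x = 0: rhs = 7, matching y values: none (0 points).
  x = 1: rhs = 8, matching y values: none (0 points).
  x = 2: rhs = 4, matching y values: 2, 9 (2 points).
  x = 3: rhs = 1, matching y values: 1, 10 (2 points).
  x = 4: rhs = 5, matching y values: 4, 7 (2 points).
  x = 5: rhs = 0, matching y values: 0 (1 points).
  x = 6: rhs = 3, matching y values: 5, 6 (2 points).
  x = 7: rhs = 9, matching y values: 3, 8 (2 points).
  x = 8: rhs = 2, matching y values: none (0 points).
  x = 9: rhs = 10, matching y values: none (0 points).
  x = 10: rhs = 6, matching y values: none (0 points).
Total affine count: 11.
Full point count |E(F_11)| = 11 + 1 = 12.
Hasse bound: |12 − (11+1)| = |0| = 0 ≤ 2√11 ≈ 6.6332 ✓.


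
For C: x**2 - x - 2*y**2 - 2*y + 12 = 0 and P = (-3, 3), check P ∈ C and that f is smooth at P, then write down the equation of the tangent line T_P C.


Tangent line at P: -7*x - 14*y + 21 = 0.

Step 1: f(-3, 3) = 0, so P lies on C.
Step 2: partial derivatives
  f_x(x, y) = 2*x - 1, f_y(x, y) = -4*y - 2.
  f_x(P) = -7, f_y(P) = -14 (gradient nonzero, so P is smooth).
Step 3: tangent line at P: -7·(x − -3) + -14·(y − 3) = 0.
Expanding: -7*x - 14*y + 21 = 0.


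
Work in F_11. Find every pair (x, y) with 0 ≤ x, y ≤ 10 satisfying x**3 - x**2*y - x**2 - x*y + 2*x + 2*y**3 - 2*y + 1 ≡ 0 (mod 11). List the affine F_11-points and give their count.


Affine F_11-points: {(0, 4), (0, 9), (1, 2), (4, 10), (6, 2), (7, 1), (7, 2), (7, 8), (8, 3), (8, 4)}; count = 10.

For each of the 121 pairs (x, y) ∈ F_11², evaluate f(x, y) mod 11. Record the zeros.
  x = 0: [0↦1, 1↦1, 2↦2, 3↦5, 4↦0, 5↦10, 6↦3, 7↦2, 8↦8, 9↦0, 10↦1]  zeros at y ∈ {4, 9}
  x = 1: [0↦3, 1↦1, 2↦0, 3↦1, 4↦5, 5↦2, 6↦4, 7↦1, 8↦5, 9↦6, 10↦5]  zeros at y ∈ {2}
  x = 2: [0↦9, 1↦3, 2↦9, 3↦6, 4↦6, 5↦10, 6↦8, 7↦1, 8↦1, 9↦9, 10↦4]  zeros at y ∈ ∅
  x = 3: [0↦3, 1↦2, 2↦2, 3↦4, 4↦9, 5↦7, 6↦10, 7↦8, 8↦2, 9↦4, 10↦4]  zeros at y ∈ ∅
  x = 4: [0↦2, 1↦4, 2↦7, 3↦1, 4↦9, 5↦10, 6↦5, 7↦6, 8↦3, 9↦8, 10↦0]  zeros at y ∈ {10}
  x = 5: [0↦1, 1↦4, 2↦8, 3↦3, 4↦1, 5↦3, 6↦10, 7↦1, 8↦10, 9↦5, 10↦9]  zeros at y ∈ ∅
  x = 6: [0↦6, 1↦8, 2↦0, 3↦5, 4↦2, 5↦3, 6↦9, 7↦10, 8↦7, 9↦1, 10↦4]  zeros at y ∈ {2}
  x = 7: [0↦1, 1↦0, 2↦0, 3↦2, 4↦7, 5↦5, 6↦8, 7↦6, 8↦0, 9↦2, 10↦2]  zeros at y ∈ {1, 2, 8}
  x = 8: [0↦3, 1↦8, 2↦3, 3↦0, 4↦0, 5↦4, 6↦2, 7↦6, 8↦6, 9↦3, 10↦9]  zeros at y ∈ {3, 4}
  x = 9: [0↦7, 1↦5, 2↦4, 3↦5, 4↦9, 5↦6, 6↦8, 7↦5, 8↦9, 9↦10, 10↦9]  zeros at y ∈ ∅
  x = 10: [0↦8, 1↦8, 2↦9, 3↦1, 4↦7, 5↦6, 6↦10, 7↦9, 8↦4, 9↦7, 10↦8]  zeros at y ∈ ∅
Collecting zeros: affine points = {(0, 4), (0, 9), (1, 2), (4, 10), (6, 2), (7, 1), (7, 2), (7, 8), (8, 3), (8, 4)}.
Total count |C(F_11)_aff| = 10.


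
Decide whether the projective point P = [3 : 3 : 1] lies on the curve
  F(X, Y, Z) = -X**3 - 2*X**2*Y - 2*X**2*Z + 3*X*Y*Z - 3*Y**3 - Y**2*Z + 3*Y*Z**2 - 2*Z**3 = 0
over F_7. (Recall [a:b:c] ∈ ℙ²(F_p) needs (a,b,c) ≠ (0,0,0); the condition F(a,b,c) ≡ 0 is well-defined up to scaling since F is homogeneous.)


F(3,3,1) ≡ 6 (mod 7); P is NOT on the curve.

Evaluate F(3, 3, 1) term-by-term (mod 7).
  -X**3 ↦ -1·27·1·1 = -27
  -2*X**2*Y ↦ -2·9·3·1 = -54
  -2*X**2*Z ↦ -2·9·1·1 = -18
  3*X*Y*Z ↦ 3·3·3·1 = 27
  -3*Y**3 ↦ -3·1·27·1 = -81
  -Y**2*Z ↦ -1·1·9·1 = -9
  3*Y*Z**2 ↦ 3·1·3·1 = 9
  -2*Z**3 ↦ -2·1·1·1 = -2
Sum: F(3, 3, 1) = (-27) + (-54) + (-18) + (27) + (-81) + (-9) + (9) + (-2) = -155.
Reducing mod 7: -155 ≡ 6 (mod 7).
Since F(a, b, c) ≡ 6 ≠ 0 (mod 7), P does NOT lie on the curve.


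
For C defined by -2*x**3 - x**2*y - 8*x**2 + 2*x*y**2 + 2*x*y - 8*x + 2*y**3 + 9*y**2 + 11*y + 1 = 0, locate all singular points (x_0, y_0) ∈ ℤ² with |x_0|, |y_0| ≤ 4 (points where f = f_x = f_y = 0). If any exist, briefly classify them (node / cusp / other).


Singular points: {(-1, -1)}; classification: node.

Compute partial derivatives:
  f_x = -6*x**2 - 2*x*y - 16*x + 2*y**2 + 2*y - 8.
  f_y = -x**2 + 4*x*y + 2*x + 6*y**2 + 18*y + 11.
Scan x_0 ∈ {−4, ..., 4}. For each x_0, f_y(x_0, y) is a polynomial in y; find its integer roots y ∈ {−4, ..., 4}, then test f_x and f at those candidates.
  x = -4: f_y(-4, y) = 6*y**2 + 2*y - 13; no integer root y with |y| ≤ 4.
  x = -3: f_y(-3, y) = 6*y**2 + 6*y - 4; no integer root y with |y| ≤ 4.
  x = -2: f_y(-2, y) = 6*y**2 + 10*y + 3; no integer root y with |y| ≤ 4.
  x = -1: f_y(-1, y) = 6*y**2 + 14*y + 8; vanishes at y ∈ {-1}. (-1, -1): f_x = 0, f = 0 — SINGULAR.
  x = 0: f_y(0, y) = 6*y**2 + 18*y + 11; no integer root y with |y| ≤ 4.
  x = 1: f_y(1, y) = 6*y**2 + 22*y + 12; vanishes at y ∈ {-3}. (1, -3): f_x = -12 ≠ 0.
  x = 2: f_y(2, y) = 6*y**2 + 26*y + 11; no integer root y with |y| ≤ 4.
  x = 3: f_y(3, y) = 6*y**2 + 30*y + 8; no integer root y with |y| ≤ 4.
  x = 4: f_y(4, y) = 6*y**2 + 34*y + 3; no integer root y with |y| ≤ 4.
Only singular point on the grid: (-1, -1).
Classify: substitute x = -1 + u, y = -1 + v and expand: f = -2*u**3 - u**2*v - u**2 + 2*u*v**2 + 2*v**3 + v**2.
No constant or linear terms (consistent with a singular point). Quadratic part: -u**2 + v**2. Cubic part: -2*u**3 - u**2*v + 2*u*v**2 + 2*v**3.
The quadratic part v**2 - u**2 = (v − u)(v + u) splits into two distinct linear factors, so there are two distinct tangent lines y − -1 = ±(x − -1) — this is a node (ordinary double point).
Classification: node.


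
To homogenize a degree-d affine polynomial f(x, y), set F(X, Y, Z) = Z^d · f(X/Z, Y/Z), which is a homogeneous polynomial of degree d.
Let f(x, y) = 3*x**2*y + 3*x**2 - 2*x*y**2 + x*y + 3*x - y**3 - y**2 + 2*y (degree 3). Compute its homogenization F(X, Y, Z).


F(X, Y, Z) = 3*X**2*Y + 3*X**2*Z - 2*X*Y**2 + X*Y*Z + 3*X*Z**2 - Y**3 - Y**2*Z + 2*Y*Z**2

deg(f) = 3.
Substitute x = X/Z, y = Y/Z into f, then multiply by Z^3.
  monomial 3·x^2·y^1 ↦ 3·X^2·Y^1·Z^0.
  monomial 3·x^2·y^0 ↦ 3·X^2·Y^0·Z^1.
  monomial -2·x^1·y^2 ↦ -2·X^1·Y^2·Z^0.
  monomial 1·x^1·y^1 ↦ 1·X^1·Y^1·Z^1.
  monomial 3·x^1·y^0 ↦ 3·X^1·Y^0·Z^2.
  monomial -1·x^0·y^3 ↦ -1·X^0·Y^3·Z^0.
  monomial -1·x^0·y^2 ↦ -1·X^0·Y^2·Z^1.
  monomial 2·x^0·y^1 ↦ 2·X^0·Y^1·Z^2.
Collecting: F(X, Y, Z) = 3*X**2*Y + 3*X**2*Z - 2*X*Y**2 + X*Y*Z + 3*X*Z**2 - Y**3 - Y**2*Z + 2*Y*Z**2.


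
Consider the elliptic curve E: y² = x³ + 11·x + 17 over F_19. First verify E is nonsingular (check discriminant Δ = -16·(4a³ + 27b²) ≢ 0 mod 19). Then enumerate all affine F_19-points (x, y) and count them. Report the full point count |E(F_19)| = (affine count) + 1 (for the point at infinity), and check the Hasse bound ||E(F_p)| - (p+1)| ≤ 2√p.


Affine points = {(0, 6), (0, 13), (2, 3), (2, 16), (3, 1), (3, 18), (4, 7), (4, 12), (5, 8), (5, 11), (7, 0), (8, 3), (8, 16), (9, 3), (9, 16), (10, 5), (10, 14), (11, 5), (11, 14), (13, 1), (13, 18), (15, 2), (15, 17), (17, 5), (17, 14), (18, 9), (18, 10)}; affine count = 27; |E(F_19)| = 28.

Discriminant check: Δ ∝ 4a³ + 27b² = 4·11³ + 27·17² = 4·1331 + 27·289 ≡ 17 (mod 19). Nonzero ⇒ E is nonsingular.
For each x ∈ F_19, compute rhs = x³ + 11·x + 17 mod 19, then count y ∈ F_19 with y² ≡ rhs.
  x = 0: rhs = 17, matching y values: 6, 13 (2 points).
  x = 1: rhs = 10, matching y values: none (0 points).
  x = 2: rhs = 9, matching y values: 3, 16 (2 points).
  x = 3: rhs = 1, matching y values: 1, 18 (2 points).
  x = 4: rhs = 11, matching y values: 7, 12 (2 points).
  x = 5: rhs = 7, matching y values: 8, 11 (2 points).
  x = 6: rhs = 14, matching y values: none (0 points).
  x = 7: rhs = 0, matching y values: 0 (1 points).
  x = 8: rhs = 9, matching y values: 3, 16 (2 points).
  x = 9: rhs = 9, matching y values: 3, 16 (2 points).
  x = 10: rhs = 6, matching y values: 5, 14 (2 points).
  x = 11: rhs = 6, matching y values: 5, 14 (2 points).
  x = 12: rhs = 15, matching y values: none (0 points).
  x = 13: rhs = 1, matching y values: 1, 18 (2 points).
  x = 14: rhs = 8, matching y values: none (0 points).
  x = 15: rhs = 4, matching y values: 2, 17 (2 points).
  x = 16: rhs = 14, matching y values: none (0 points).
  x = 17: rhs = 6, matching y values: 5, 14 (2 points).
  x = 18: rhs = 5, matching y values: 9, 10 (2 points).
Total affine count: 27.
Full point count |E(F_19)| = 27 + 1 = 28.
Hasse bound: |28 − (19+1)| = |8| = 8 ≤ 2√19 ≈ 8.7178 ✓.


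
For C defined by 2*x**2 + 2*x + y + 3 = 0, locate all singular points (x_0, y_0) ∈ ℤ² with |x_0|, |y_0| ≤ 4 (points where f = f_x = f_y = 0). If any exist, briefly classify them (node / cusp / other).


No singular points in the scanned grid; C is smooth there.

Compute partial derivatives:
  f_x = 4*x + 2.
  f_y = 1.
f_y = 1 is a nonzero constant, so f_y never vanishes: no point (x, y) can satisfy f = f_x = f_y = 0. In particular no (x, y) ∈ {−4, ..., 4}² is singular; the curve is smooth.


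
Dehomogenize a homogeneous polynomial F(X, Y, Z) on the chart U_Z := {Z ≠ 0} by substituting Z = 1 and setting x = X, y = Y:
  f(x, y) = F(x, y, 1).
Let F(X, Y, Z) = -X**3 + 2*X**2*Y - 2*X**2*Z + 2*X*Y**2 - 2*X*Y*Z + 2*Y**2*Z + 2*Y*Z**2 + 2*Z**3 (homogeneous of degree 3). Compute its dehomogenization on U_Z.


f(x, y) = -x**3 + 2*x**2*y - 2*x**2 + 2*x*y**2 - 2*x*y + 2*y**2 + 2*y + 2

On U_Z we set Z = 1. Each monomial c·X^i·Y^j·Z^k in F becomes c·x^i·y^j·1^k = c·x^i·y^j.
Substituting Z = 1: F(X, Y, 1) = -x**3 + 2*x**2*y - 2*x**2 + 2*x*y**2 - 2*x*y + 2*y**2 + 2*y + 2.
Note: deg(f) ≤ deg(F) = 3; strict inequality happens when F is divisible by Z (lost terms).


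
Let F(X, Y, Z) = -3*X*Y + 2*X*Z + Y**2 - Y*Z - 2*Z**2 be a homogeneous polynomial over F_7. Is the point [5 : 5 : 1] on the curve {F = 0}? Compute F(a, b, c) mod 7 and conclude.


F(5,5,1) ≡ 2 (mod 7); P is NOT on the curve.

Evaluate F(5, 5, 1) term-by-term (mod 7).
  -3*X*Y ↦ -3·5·5·1 = -75
  2*X*Z ↦ 2·5·1·1 = 10
  Y**2 ↦ 1·1·25·1 = 25
  -Y*Z ↦ -1·1·5·1 = -5
  -2*Z**2 ↦ -2·1·1·1 = -2
Sum: F(5, 5, 1) = (-75) + (10) + (25) + (-5) + (-2) = -47.
Reducing mod 7: -47 ≡ 2 (mod 7).
Since F(a, b, c) ≡ 2 ≠ 0 (mod 7), P does NOT lie on the curve.


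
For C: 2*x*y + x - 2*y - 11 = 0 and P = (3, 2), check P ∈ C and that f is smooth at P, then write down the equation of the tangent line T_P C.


Tangent line at P: 5*x + 4*y - 23 = 0.

Step 1: f(3, 2) = 0, so P lies on C.
Step 2: partial derivatives
  f_x(x, y) = 2*y + 1, f_y(x, y) = 2*x - 2.
  f_x(P) = 5, f_y(P) = 4 (gradient nonzero, so P is smooth).
Step 3: tangent line at P: 5·(x − 3) + 4·(y − 2) = 0.
Expanding: 5*x + 4*y - 23 = 0.


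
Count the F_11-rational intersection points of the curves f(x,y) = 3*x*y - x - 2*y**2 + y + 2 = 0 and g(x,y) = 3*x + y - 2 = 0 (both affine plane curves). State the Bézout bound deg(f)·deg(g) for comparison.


Common zeros: ∅; count = 0; Bézout bound = 2.

deg(f) = 2, deg(g) = 1, so Bézout bound = 2.
Scan x ∈ F_11. For each x, list the y ∈ F_11 with f(x, y) ≡ 0 and those with g(x, y) ≡ 0 (mod 11); the common zeros in that column are the intersection.
  x = 0: f ≡ 0 at y ∈ ∅; g ≡ 0 at y ∈ {2}; common: ∅.
  x = 1: f ≡ 0 at y ∈ ∅; g ≡ 0 at y ∈ {10}; common: ∅.
  x = 2: f ≡ 0 at y ∈ {0, 9}; g ≡ 0 at y ∈ {7}; common: ∅.
  x = 3: f ≡ 0 at y ∈ {2, 3}; g ≡ 0 at y ∈ {4}; common: ∅.
  x = 4: f ≡ 0 at y ∈ ∅; g ≡ 0 at y ∈ {1}; common: ∅.
  x = 5: f ≡ 0 at y ∈ {1, 7}; g ≡ 0 at y ∈ {9}; common: ∅.
  x = 6: f ≡ 0 at y ∈ ∅; g ≡ 0 at y ∈ {6}; common: ∅.
  x = 7: f ≡ 0 at y ∈ {5, 6}; g ≡ 0 at y ∈ {3}; common: ∅.
  x = 8: f ≡ 0 at y ∈ {8, 10}; g ≡ 0 at y ∈ {0}; common: ∅.
  x = 9: f ≡ 0 at y ∈ ∅; g ≡ 0 at y ∈ {8}; common: ∅.
  x = 10: f ≡ 0 at y ∈ ∅; g ≡ 0 at y ∈ {5}; common: ∅.
Collecting: common zeros = ∅, so the count is 0.
Comparison with the Bézout bound: 0 ≤ 2 = deg(f)·deg(g), as expected for curves with no common component (the affine F_11-count falls short of the bound because intersections may lie at infinity, over extension fields, or carry multiplicity).


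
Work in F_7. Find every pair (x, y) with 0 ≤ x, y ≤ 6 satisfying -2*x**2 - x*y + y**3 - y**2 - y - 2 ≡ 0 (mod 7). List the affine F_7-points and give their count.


Affine F_7-points: {(0, 2), (0, 4), (3, 3), (5, 4), (6, 2), (6, 3)}; count = 6.

For each of the 49 pairs (x, y) ∈ F_7², evaluate f(x, y) mod 7. Record the zeros.
  x = 0: [0↦5, 1↦4, 2↦0, 3↦6, 4↦0, 5↦2, 6↦4]  zeros at y ∈ {2, 4}
  x = 1: [0↦3, 1↦1, 2↦3, 3↦1, 4↦1, 5↦2, 6↦3]  zeros at y ∈ ∅
  x = 2: [0↦4, 1↦1, 2↦2, 3↦6, 4↦5, 5↦5, 6↦5]  zeros at y ∈ ∅
  x = 3: [0↦1, 1↦4, 2↦4, 3↦0, 4↦5, 5↦4, 6↦3]  zeros at y ∈ {3}
  x = 4: [0↦1, 1↦3, 2↦2, 3↦4, 4↦1, 5↦6, 6↦4]  zeros at y ∈ ∅
  x = 5: [0↦4, 1↦5, 2↦3, 3↦4, 4↦0, 5↦4, 6↦1]  zeros at y ∈ {4}
  x = 6: [0↦3, 1↦3, 2↦0, 3↦0, 4↦2, 5↦5, 6↦1]  zeros at y ∈ {2, 3}
Collecting zeros: affine points = {(0, 2), (0, 4), (3, 3), (5, 4), (6, 2), (6, 3)}.
Total count |C(F_7)_aff| = 6.


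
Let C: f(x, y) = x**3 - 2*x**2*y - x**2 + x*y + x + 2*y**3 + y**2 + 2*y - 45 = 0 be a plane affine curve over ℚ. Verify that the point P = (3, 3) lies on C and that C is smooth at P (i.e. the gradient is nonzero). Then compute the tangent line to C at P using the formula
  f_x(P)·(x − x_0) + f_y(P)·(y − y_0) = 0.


Tangent line at P: -11*x + 47*y - 108 = 0.

Step 1: f(3, 3) = 0, so P lies on C.
Step 2: partial derivatives
  f_x(x, y) = 3*x**2 - 4*x*y - 2*x + y + 1, f_y(x, y) = -2*x**2 + x + 6*y**2 + 2*y + 2.
  f_x(P) = -11, f_y(P) = 47 (gradient nonzero, so P is smooth).
Step 3: tangent line at P: -11·(x − 3) + 47·(y − 3) = 0.
Expanding: -11*x + 47*y - 108 = 0.


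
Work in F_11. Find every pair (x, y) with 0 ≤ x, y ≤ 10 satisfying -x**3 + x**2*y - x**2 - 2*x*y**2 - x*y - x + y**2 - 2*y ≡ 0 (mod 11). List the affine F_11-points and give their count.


Affine F_11-points: {(0, 0), (0, 2), (1, 2), (1, 7), (4, 5), (4, 9), (6, 10), (7, 3), (7, 6)}; count = 9.

For each of the 121 pairs (x, y) ∈ F_11², evaluate f(x, y) mod 11. Record the zeros.
  x = 0: [0↦0, 1↦10, 2↦0, 3↦3, 4↦8, 5↦4, 6↦2, 7↦2, 8↦4, 9↦8, 10↦3]  zeros at y ∈ {0, 2}
  x = 1: [0↦8, 1↦5, 2↦0, 3↦4, 4↦6, 5↦6, 6↦4, 7↦0, 8↦5, 9↦8, 10↦9]  zeros at y ∈ {2, 7}
  x = 2: [0↦8, 1↦5, 2↦7, 3↦3, 4↦4, 5↦10, 6↦10, 7↦4, 8↦3, 9↦7, 10↦5]  zeros at y ∈ ∅
  x = 3: [0↦5, 1↦4, 2↦4, 3↦5, 4↦7, 5↦10, 6↦3, 7↦8, 8↦3, 9↦10, 10↦7]  zeros at y ∈ ∅
  x = 4: [0↦4, 1↦7, 2↦7, 3↦4, 4↦9, 5↦0, 6↦10, 7↦6, 8↦10, 9↦0, 10↦9]  zeros at y ∈ {5, 9}
  x = 5: [0↦10, 1↦8, 2↦10, 3↦5, 4↦4, 5↦7, 6↦3, 7↦3, 8↦7, 9↦4, 10↦5]  zeros at y ∈ ∅
  x = 6: [0↦6, 1↦1, 2↦7, 3↦2, 4↦8, 5↦3, 6↦9, 7↦4, 8↦10, 9↦5, 10↦0]  zeros at y ∈ {10}
  x = 7: [0↦8, 1↦2, 2↦3, 3↦0, 4↦4, 5↦4, 6↦0, 7↦3, 8↦2, 9↦8, 10↦10]  zeros at y ∈ {3, 6}
  x = 8: [0↦10, 1↦5, 2↦3, 3↦4, 4↦8, 5↦4, 6↦3, 7↦5, 8↦10, 9↦7, 10↦7]  zeros at y ∈ ∅
  x = 9: [0↦6, 1↦4, 2↦1, 3↦8, 4↦3, 5↦8, 6↦1, 7↦4, 8↦6, 9↦7, 10↦7]  zeros at y ∈ ∅
  x = 10: [0↦1, 1↦4, 2↦2, 3↦6, 4↦5, 5↦10, 6↦10, 7↦5, 8↦6, 9↦2, 10↦4]  zeros at y ∈ ∅
Collecting zeros: affine points = {(0, 0), (0, 2), (1, 2), (1, 7), (4, 5), (4, 9), (6, 10), (7, 3), (7, 6)}.
Total count |C(F_11)_aff| = 9.


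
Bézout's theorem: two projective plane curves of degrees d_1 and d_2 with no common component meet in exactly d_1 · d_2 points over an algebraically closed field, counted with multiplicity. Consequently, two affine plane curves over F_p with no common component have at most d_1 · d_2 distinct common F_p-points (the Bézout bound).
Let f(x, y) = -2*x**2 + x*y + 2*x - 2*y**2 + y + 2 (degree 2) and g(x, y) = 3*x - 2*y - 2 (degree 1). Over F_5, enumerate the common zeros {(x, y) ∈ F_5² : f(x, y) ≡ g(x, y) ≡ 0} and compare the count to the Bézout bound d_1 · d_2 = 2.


Common zeros: {(1, 3)}; count = 1; Bézout bound = 2.

deg(f) = 2, deg(g) = 1, so Bézout bound = 2.
Scan x ∈ F_5. For each x, list the y ∈ F_5 with f(x, y) ≡ 0 and those with g(x, y) ≡ 0 (mod 5); the common zeros in that column are the intersection.
  x = 0: f ≡ 0 at y ∈ ∅; g ≡ 0 at y ∈ {4}; common: ∅.
  x = 1: f ≡ 0 at y ∈ {3}; g ≡ 0 at y ∈ {3}; common: {3}.
  x = 2: f ≡ 0 at y ∈ ∅; g ≡ 0 at y ∈ {2}; common: ∅.
  x = 3: f ≡ 0 at y ∈ {0, 2}; g ≡ 0 at y ∈ {1}; common: ∅.
  x = 4: f ≡ 0 at y ∈ {2, 3}; g ≡ 0 at y ∈ {0}; common: ∅.
Collecting: common zeros = {(1, 3)}, so the count is 1.
Comparison with the Bézout bound: 1 ≤ 2 = deg(f)·deg(g), as expected for curves with no common component (the affine F_5-count falls short of the bound because intersections may lie at infinity, over extension fields, or carry multiplicity).
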